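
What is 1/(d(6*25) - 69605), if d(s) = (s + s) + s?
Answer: -1/69155 ≈ -1.4460e-5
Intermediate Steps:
d(s) = 3*s (d(s) = 2*s + s = 3*s)
1/(d(6*25) - 69605) = 1/(3*(6*25) - 69605) = 1/(3*150 - 69605) = 1/(450 - 69605) = 1/(-69155) = -1/69155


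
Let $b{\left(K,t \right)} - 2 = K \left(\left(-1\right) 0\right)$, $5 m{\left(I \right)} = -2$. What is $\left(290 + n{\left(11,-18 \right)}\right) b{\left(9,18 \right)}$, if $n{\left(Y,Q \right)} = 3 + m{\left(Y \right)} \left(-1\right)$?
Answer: $\frac{2934}{5} \approx 586.8$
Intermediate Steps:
$m{\left(I \right)} = - \frac{2}{5}$ ($m{\left(I \right)} = \frac{1}{5} \left(-2\right) = - \frac{2}{5}$)
$n{\left(Y,Q \right)} = \frac{17}{5}$ ($n{\left(Y,Q \right)} = 3 - - \frac{2}{5} = 3 + \frac{2}{5} = \frac{17}{5}$)
$b{\left(K,t \right)} = 2$ ($b{\left(K,t \right)} = 2 + K \left(\left(-1\right) 0\right) = 2 + K 0 = 2 + 0 = 2$)
$\left(290 + n{\left(11,-18 \right)}\right) b{\left(9,18 \right)} = \left(290 + \frac{17}{5}\right) 2 = \frac{1467}{5} \cdot 2 = \frac{2934}{5}$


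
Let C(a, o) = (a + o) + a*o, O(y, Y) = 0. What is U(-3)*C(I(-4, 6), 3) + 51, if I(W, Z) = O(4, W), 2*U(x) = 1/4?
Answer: 411/8 ≈ 51.375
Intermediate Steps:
U(x) = ⅛ (U(x) = (1/4)/2 = (1*(¼))/2 = (½)*(¼) = ⅛)
I(W, Z) = 0
C(a, o) = a + o + a*o
U(-3)*C(I(-4, 6), 3) + 51 = (0 + 3 + 0*3)/8 + 51 = (0 + 3 + 0)/8 + 51 = (⅛)*3 + 51 = 3/8 + 51 = 411/8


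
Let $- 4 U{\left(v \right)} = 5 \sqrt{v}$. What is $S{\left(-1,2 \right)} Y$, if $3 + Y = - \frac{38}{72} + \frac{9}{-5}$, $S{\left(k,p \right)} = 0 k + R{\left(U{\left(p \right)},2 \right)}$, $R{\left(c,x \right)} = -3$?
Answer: $\frac{959}{60} \approx 15.983$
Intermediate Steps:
$U{\left(v \right)} = - \frac{5 \sqrt{v}}{4}$
$S{\left(k,p \right)} = -3$ ($S{\left(k,p \right)} = 0 k - 3 = 0 - 3 = -3$)
$Y = - \frac{959}{180}$ ($Y = -3 + \left(- \frac{38}{72} + \frac{9}{-5}\right) = -3 + \left(\left(-38\right) \frac{1}{72} + 9 \left(- \frac{1}{5}\right)\right) = -3 - \frac{419}{180} = - \frac{959}{180} \approx -5.3278$)
$S{\left(-1,2 \right)} Y = \left(-3\right) \left(- \frac{959}{180}\right) = \frac{959}{60}$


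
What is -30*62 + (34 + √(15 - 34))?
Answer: -1826 + I*√19 ≈ -1826.0 + 4.3589*I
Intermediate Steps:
-30*62 + (34 + √(15 - 34)) = -1860 + (34 + √(-19)) = -1860 + (34 + I*√19) = -1826 + I*√19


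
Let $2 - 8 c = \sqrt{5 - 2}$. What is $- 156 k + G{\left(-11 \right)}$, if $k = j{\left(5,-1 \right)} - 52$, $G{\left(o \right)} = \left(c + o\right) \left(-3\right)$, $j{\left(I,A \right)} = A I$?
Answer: $\frac{35697}{4} + \frac{3 \sqrt{3}}{8} \approx 8924.9$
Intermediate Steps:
$c = \frac{1}{4} - \frac{\sqrt{3}}{8}$ ($c = \frac{1}{4} - \frac{\sqrt{5 - 2}}{8} = \frac{1}{4} - \frac{\sqrt{3}}{8} \approx 0.033494$)
$G{\left(o \right)} = - \frac{3}{4} - 3 o + \frac{3 \sqrt{3}}{8}$ ($G{\left(o \right)} = \left(\left(\frac{1}{4} - \frac{\sqrt{3}}{8}\right) + o\right) \left(-3\right) = \left(\frac{1}{4} + o - \frac{\sqrt{3}}{8}\right) \left(-3\right) = - \frac{3}{4} - 3 o + \frac{3 \sqrt{3}}{8}$)
$k = -57$ ($k = \left(-1\right) 5 - 52 = -5 - 52 = -57$)
$- 156 k + G{\left(-11 \right)} = \left(-156\right) \left(-57\right) - \left(- \frac{129}{4} - \frac{3 \sqrt{3}}{8}\right) = 8892 + \left(- \frac{3}{4} + 33 + \frac{3 \sqrt{3}}{8}\right) = 8892 + \left(\frac{129}{4} + \frac{3 \sqrt{3}}{8}\right) = \frac{35697}{4} + \frac{3 \sqrt{3}}{8}$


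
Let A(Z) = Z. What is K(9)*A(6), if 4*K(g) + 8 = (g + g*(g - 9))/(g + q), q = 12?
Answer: -159/14 ≈ -11.357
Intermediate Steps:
K(g) = -2 + (g + g*(-9 + g))/(4*(12 + g)) (K(g) = -2 + ((g + g*(g - 9))/(g + 12))/4 = -2 + ((g + g*(-9 + g))/(12 + g))/4 = -2 + (g + g*(-9 + g))/(4*(12 + g)))
K(9)*A(6) = ((-96 + 9**2 - 16*9)/(4*(12 + 9)))*6 = ((1/4)*(-96 + 81 - 144)/21)*6 = ((1/4)*(1/21)*(-159))*6 = -53/28*6 = -159/14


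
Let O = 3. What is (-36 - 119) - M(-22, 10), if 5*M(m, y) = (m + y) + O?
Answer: -766/5 ≈ -153.20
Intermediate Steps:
M(m, y) = ⅗ + m/5 + y/5 (M(m, y) = ((m + y) + 3)/5 = (3 + m + y)/5 = ⅗ + m/5 + y/5)
(-36 - 119) - M(-22, 10) = (-36 - 119) - (⅗ + (⅕)*(-22) + (⅕)*10) = -155 - (⅗ - 22/5 + 2) = -155 - 1*(-9/5) = -155 + 9/5 = -766/5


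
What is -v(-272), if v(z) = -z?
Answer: -272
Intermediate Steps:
-v(-272) = -(-1)*(-272) = -1*272 = -272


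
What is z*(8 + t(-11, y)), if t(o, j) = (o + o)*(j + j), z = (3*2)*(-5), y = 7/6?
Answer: 1300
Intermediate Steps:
y = 7/6 (y = 7*(1/6) = 7/6 ≈ 1.1667)
z = -30 (z = 6*(-5) = -30)
t(o, j) = 4*j*o (t(o, j) = (2*o)*(2*j) = 4*j*o)
z*(8 + t(-11, y)) = -30*(8 + 4*(7/6)*(-11)) = -30*(8 - 154/3) = -30*(-130/3) = 1300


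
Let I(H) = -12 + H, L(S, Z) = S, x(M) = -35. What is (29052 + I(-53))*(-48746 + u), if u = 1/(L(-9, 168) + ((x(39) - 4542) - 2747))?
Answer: -10361531243553/7333 ≈ -1.4130e+9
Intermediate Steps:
u = -1/7333 (u = 1/(-9 + ((-35 - 4542) - 2747)) = 1/(-9 + (-4577 - 2747)) = 1/(-9 - 7324) = 1/(-7333) = -1/7333 ≈ -0.00013637)
(29052 + I(-53))*(-48746 + u) = (29052 + (-12 - 53))*(-48746 - 1/7333) = (29052 - 65)*(-357454419/7333) = 28987*(-357454419/7333) = -10361531243553/7333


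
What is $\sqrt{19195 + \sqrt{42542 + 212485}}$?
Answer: $\sqrt{19195 + \sqrt{255027}} \approx 140.36$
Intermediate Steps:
$\sqrt{19195 + \sqrt{42542 + 212485}} = \sqrt{19195 + \sqrt{255027}}$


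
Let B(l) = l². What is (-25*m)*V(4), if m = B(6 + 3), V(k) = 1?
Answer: -2025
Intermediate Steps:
m = 81 (m = (6 + 3)² = 9² = 81)
(-25*m)*V(4) = -25*81*1 = -2025*1 = -2025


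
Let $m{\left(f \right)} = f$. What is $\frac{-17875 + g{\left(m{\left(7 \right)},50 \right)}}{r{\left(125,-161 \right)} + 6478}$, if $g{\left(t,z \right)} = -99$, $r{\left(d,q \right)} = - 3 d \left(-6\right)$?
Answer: $- \frac{8987}{4364} \approx -2.0593$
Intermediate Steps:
$r{\left(d,q \right)} = 18 d$
$\frac{-17875 + g{\left(m{\left(7 \right)},50 \right)}}{r{\left(125,-161 \right)} + 6478} = \frac{-17875 - 99}{18 \cdot 125 + 6478} = - \frac{17974}{2250 + 6478} = - \frac{17974}{8728} = \left(-17974\right) \frac{1}{8728} = - \frac{8987}{4364}$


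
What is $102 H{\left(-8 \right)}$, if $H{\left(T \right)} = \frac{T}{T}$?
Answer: $102$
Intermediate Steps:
$H{\left(T \right)} = 1$
$102 H{\left(-8 \right)} = 102 \cdot 1 = 102$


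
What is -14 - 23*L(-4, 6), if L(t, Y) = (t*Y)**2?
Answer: -13262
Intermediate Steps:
L(t, Y) = Y**2*t**2 (L(t, Y) = (Y*t)**2 = Y**2*t**2)
-14 - 23*L(-4, 6) = -14 - 23*6**2*(-4)**2 = -14 - 828*16 = -14 - 23*576 = -14 - 13248 = -13262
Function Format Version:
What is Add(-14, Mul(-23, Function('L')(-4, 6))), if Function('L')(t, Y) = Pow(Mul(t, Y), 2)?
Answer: -13262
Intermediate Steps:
Function('L')(t, Y) = Mul(Pow(Y, 2), Pow(t, 2)) (Function('L')(t, Y) = Pow(Mul(Y, t), 2) = Mul(Pow(Y, 2), Pow(t, 2)))
Add(-14, Mul(-23, Function('L')(-4, 6))) = Add(-14, Mul(-23, Mul(Pow(6, 2), Pow(-4, 2)))) = Add(-14, Mul(-23, Mul(36, 16))) = Add(-14, Mul(-23, 576)) = Add(-14, -13248) = -13262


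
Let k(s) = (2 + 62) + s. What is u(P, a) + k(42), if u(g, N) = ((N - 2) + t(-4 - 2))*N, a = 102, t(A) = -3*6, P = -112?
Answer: 8470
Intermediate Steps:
t(A) = -18
k(s) = 64 + s
u(g, N) = N*(-20 + N) (u(g, N) = ((N - 2) - 18)*N = ((-2 + N) - 18)*N = (-20 + N)*N = N*(-20 + N))
u(P, a) + k(42) = 102*(-20 + 102) + (64 + 42) = 102*82 + 106 = 8364 + 106 = 8470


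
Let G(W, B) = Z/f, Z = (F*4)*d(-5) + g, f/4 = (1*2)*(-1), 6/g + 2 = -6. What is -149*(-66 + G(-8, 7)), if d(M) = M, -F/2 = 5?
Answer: 433441/32 ≈ 13545.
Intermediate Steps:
F = -10 (F = -2*5 = -10)
g = -¾ (g = 6/(-2 - 6) = 6/(-8) = 6*(-⅛) = -¾ ≈ -0.75000)
f = -8 (f = 4*((1*2)*(-1)) = 4*(2*(-1)) = 4*(-2) = -8)
Z = 797/4 (Z = -10*4*(-5) - ¾ = -40*(-5) - ¾ = 200 - ¾ = 797/4 ≈ 199.25)
G(W, B) = -797/32 (G(W, B) = (797/4)/(-8) = (797/4)*(-⅛) = -797/32)
-149*(-66 + G(-8, 7)) = -149*(-66 - 797/32) = -149*(-2909/32) = 433441/32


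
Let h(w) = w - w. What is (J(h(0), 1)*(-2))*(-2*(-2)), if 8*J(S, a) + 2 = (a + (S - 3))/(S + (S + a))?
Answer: 4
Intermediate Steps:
h(w) = 0
J(S, a) = -1/4 + (-3 + S + a)/(8*(a + 2*S)) (J(S, a) = -1/4 + ((a + (S - 3))/(S + (S + a)))/8 = -1/4 + ((a + (-3 + S))/(a + 2*S))/8 = -1/4 + ((-3 + S + a)/(a + 2*S))/8 = -1/4 + (-3 + S + a)/(8*(a + 2*S)))
(J(h(0), 1)*(-2))*(-2*(-2)) = (((-3 - 1*1 - 3*0)/(8*(1 + 2*0)))*(-2))*(-2*(-2)) = (((-3 - 1 + 0)/(8*(1 + 0)))*(-2))*4 = (((1/8)*(-4)/1)*(-2))*4 = (((1/8)*1*(-4))*(-2))*4 = -1/2*(-2)*4 = 1*4 = 4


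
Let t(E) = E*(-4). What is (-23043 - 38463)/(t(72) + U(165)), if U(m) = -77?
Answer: 61506/365 ≈ 168.51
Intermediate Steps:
t(E) = -4*E
(-23043 - 38463)/(t(72) + U(165)) = (-23043 - 38463)/(-4*72 - 77) = -61506/(-288 - 77) = -61506/(-365) = -61506*(-1/365) = 61506/365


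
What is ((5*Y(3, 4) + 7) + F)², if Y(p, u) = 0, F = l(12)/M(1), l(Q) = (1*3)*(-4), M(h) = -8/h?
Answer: 289/4 ≈ 72.250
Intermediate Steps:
l(Q) = -12 (l(Q) = 3*(-4) = -12)
F = 3/2 (F = -12/((-8/1)) = -12/((-8*1)) = -12/(-8) = -12*(-⅛) = 3/2 ≈ 1.5000)
((5*Y(3, 4) + 7) + F)² = ((5*0 + 7) + 3/2)² = ((0 + 7) + 3/2)² = (7 + 3/2)² = (17/2)² = 289/4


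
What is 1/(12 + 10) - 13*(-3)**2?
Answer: -2573/22 ≈ -116.95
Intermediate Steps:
1/(12 + 10) - 13*(-3)**2 = 1/22 - 13*9 = 1/22 - 117 = -2573/22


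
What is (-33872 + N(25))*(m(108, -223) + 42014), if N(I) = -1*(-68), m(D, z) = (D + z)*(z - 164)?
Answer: -2924688276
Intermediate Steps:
m(D, z) = (-164 + z)*(D + z) (m(D, z) = (D + z)*(-164 + z) = (-164 + z)*(D + z))
N(I) = 68
(-33872 + N(25))*(m(108, -223) + 42014) = (-33872 + 68)*(((-223)² - 164*108 - 164*(-223) + 108*(-223)) + 42014) = -33804*((49729 - 17712 + 36572 - 24084) + 42014) = -33804*(44505 + 42014) = -33804*86519 = -2924688276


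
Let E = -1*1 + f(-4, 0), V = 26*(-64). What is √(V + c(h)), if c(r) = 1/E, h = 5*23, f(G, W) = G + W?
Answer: I*√41605/5 ≈ 40.795*I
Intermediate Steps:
V = -1664
h = 115
E = -5 (E = -1*1 + (-4 + 0) = -1 - 4 = -5)
c(r) = -⅕ (c(r) = 1/(-5) = -⅕)
√(V + c(h)) = √(-1664 - ⅕) = √(-8321/5) = I*√41605/5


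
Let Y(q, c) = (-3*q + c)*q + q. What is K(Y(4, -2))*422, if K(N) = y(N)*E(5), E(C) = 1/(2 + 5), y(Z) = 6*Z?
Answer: -131664/7 ≈ -18809.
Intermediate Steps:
E(C) = ⅐ (E(C) = 1/7 = ⅐)
Y(q, c) = q + q*(c - 3*q) (Y(q, c) = (c - 3*q)*q + q = q*(c - 3*q) + q = q + q*(c - 3*q))
K(N) = 6*N/7 (K(N) = (6*N)*(⅐) = 6*N/7)
K(Y(4, -2))*422 = (6*(4*(1 - 2 - 3*4))/7)*422 = (6*(4*(1 - 2 - 12))/7)*422 = (6*(4*(-13))/7)*422 = ((6/7)*(-52))*422 = -312/7*422 = -131664/7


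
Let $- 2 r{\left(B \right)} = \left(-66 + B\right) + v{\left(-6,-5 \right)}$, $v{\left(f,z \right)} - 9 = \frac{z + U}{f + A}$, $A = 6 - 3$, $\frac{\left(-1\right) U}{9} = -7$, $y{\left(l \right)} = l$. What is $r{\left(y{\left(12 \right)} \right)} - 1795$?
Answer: $- \frac{10577}{6} \approx -1762.8$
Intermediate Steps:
$U = 63$ ($U = \left(-9\right) \left(-7\right) = 63$)
$A = 3$
$v{\left(f,z \right)} = 9 + \frac{63 + z}{3 + f}$ ($v{\left(f,z \right)} = 9 + \frac{z + 63}{f + 3} = 9 + \frac{63 + z}{3 + f}$)
$r{\left(B \right)} = \frac{229}{6} - \frac{B}{2}$ ($r{\left(B \right)} = - \frac{\left(-66 + B\right) + \frac{90 - 5 + 9 \left(-6\right)}{3 - 6}}{2} = - \frac{\left(-66 + B\right) + \frac{90 - 5 - 54}{-3}}{2} = - \frac{\left(-66 + B\right) - \frac{31}{3}}{2} = - \frac{- \frac{229}{3} + B}{2} = \frac{229}{6} - \frac{B}{2}$)
$r{\left(y{\left(12 \right)} \right)} - 1795 = \left(\frac{229}{6} - 6\right) - 1795 = \frac{193}{6} - 1795 = - \frac{10577}{6}$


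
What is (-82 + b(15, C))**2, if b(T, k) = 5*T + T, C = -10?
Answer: 64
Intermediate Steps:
b(T, k) = 6*T
(-82 + b(15, C))**2 = (-82 + 6*15)**2 = (-82 + 90)**2 = 8**2 = 64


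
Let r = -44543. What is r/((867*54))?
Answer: -44543/46818 ≈ -0.95141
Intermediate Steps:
r/((867*54)) = -44543/(867*54) = -44543/46818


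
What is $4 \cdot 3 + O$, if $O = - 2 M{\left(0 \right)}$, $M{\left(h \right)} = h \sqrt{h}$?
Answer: $12$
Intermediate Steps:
$M{\left(h \right)} = h^{\frac{3}{2}}$
$O = 0$ ($O = - 2 \cdot 0^{\frac{3}{2}} = \left(-2\right) 0 = 0$)
$4 \cdot 3 + O = 4 \cdot 3 + 0 = 12 + 0 = 12$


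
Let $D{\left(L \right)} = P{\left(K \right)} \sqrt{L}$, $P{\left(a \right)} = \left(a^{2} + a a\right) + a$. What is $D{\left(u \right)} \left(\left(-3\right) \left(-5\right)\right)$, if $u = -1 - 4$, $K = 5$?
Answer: $825 i \sqrt{5} \approx 1844.8 i$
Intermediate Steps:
$P{\left(a \right)} = a + 2 a^{2}$ ($P{\left(a \right)} = \left(a^{2} + a^{2}\right) + a = 2 a^{2} + a = a + 2 a^{2}$)
$u = -5$ ($u = -1 - 4 = -5$)
$D{\left(L \right)} = 55 \sqrt{L}$ ($D{\left(L \right)} = 5 \left(1 + 2 \cdot 5\right) \sqrt{L} = 5 \left(1 + 10\right) \sqrt{L} = 5 \cdot 11 \sqrt{L} = 55 \sqrt{L}$)
$D{\left(u \right)} \left(\left(-3\right) \left(-5\right)\right) = 55 \sqrt{-5} \left(\left(-3\right) \left(-5\right)\right) = 55 i \sqrt{5} \cdot 15 = 825 i \sqrt{5}$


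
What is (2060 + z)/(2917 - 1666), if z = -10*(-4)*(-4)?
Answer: 1900/1251 ≈ 1.5188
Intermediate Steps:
z = -160 (z = 40*(-4) = -160)
(2060 + z)/(2917 - 1666) = (2060 - 160)/(2917 - 1666) = 1900/1251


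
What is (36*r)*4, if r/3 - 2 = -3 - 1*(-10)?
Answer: 3888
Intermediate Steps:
r = 27 (r = 6 + 3*(-3 - 1*(-10)) = 6 + 3*(-3 + 10) = 6 + 3*7 = 6 + 21 = 27)
(36*r)*4 = (36*27)*4 = 972*4 = 3888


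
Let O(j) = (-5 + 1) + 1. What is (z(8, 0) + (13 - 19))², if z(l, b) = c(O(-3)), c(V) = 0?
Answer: 36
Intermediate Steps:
O(j) = -3 (O(j) = -4 + 1 = -3)
z(l, b) = 0
(z(8, 0) + (13 - 19))² = (0 + (13 - 19))² = (0 - 6)² = (-6)² = 36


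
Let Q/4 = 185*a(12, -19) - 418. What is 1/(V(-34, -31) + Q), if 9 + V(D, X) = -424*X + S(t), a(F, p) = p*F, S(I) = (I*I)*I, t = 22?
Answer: -1/146609 ≈ -6.8209e-6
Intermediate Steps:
S(I) = I³ (S(I) = I²*I = I³)
a(F, p) = F*p
Q = -170392 (Q = 4*(185*(12*(-19)) - 418) = 4*(185*(-228) - 418) = 4*(-42180 - 418) = 4*(-42598) = -170392)
V(D, X) = 10639 - 424*X (V(D, X) = -9 + (-424*X + 22³) = -9 + (-424*X + 10648) = -9 + (10648 - 424*X) = 10639 - 424*X)
1/(V(-34, -31) + Q) = 1/((10639 - 424*(-31)) - 170392) = 1/((10639 + 13144) - 170392) = 1/(23783 - 170392) = 1/(-146609) = -1/146609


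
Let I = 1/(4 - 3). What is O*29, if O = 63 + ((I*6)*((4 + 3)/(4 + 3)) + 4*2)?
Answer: 2233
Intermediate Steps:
I = 1 (I = 1/1 = 1)
O = 77 (O = 63 + ((1*6)*((4 + 3)/(4 + 3)) + 4*2) = 63 + (6*(7/7) + 8) = 63 + (6*(7*(⅐)) + 8) = 63 + (6*1 + 8) = 63 + (6 + 8) = 63 + 14 = 77)
O*29 = 77*29 = 2233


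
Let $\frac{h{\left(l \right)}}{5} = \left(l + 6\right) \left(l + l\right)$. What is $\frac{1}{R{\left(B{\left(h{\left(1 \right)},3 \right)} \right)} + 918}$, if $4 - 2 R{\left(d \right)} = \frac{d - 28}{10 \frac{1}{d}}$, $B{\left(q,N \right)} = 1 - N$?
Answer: $\frac{1}{917} \approx 0.0010905$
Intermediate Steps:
$h{\left(l \right)} = 10 l \left(6 + l\right)$ ($h{\left(l \right)} = 5 \left(l + 6\right) \left(l + l\right) = 5 \left(6 + l\right) 2 l = 5 \cdot 2 l \left(6 + l\right) = 10 l \left(6 + l\right)$)
$R{\left(d \right)} = 2 - \frac{d \left(-28 + d\right)}{20}$ ($R{\left(d \right)} = 2 - \frac{\left(d - 28\right) \frac{1}{10 \frac{1}{d}}}{2} = 2 - \frac{\left(-28 + d\right) \frac{d}{10}}{2} = 2 - \frac{\frac{1}{10} d \left(-28 + d\right)}{2} = 2 - \frac{d \left(-28 + d\right)}{20}$)
$\frac{1}{R{\left(B{\left(h{\left(1 \right)},3 \right)} \right)} + 918} = \frac{1}{\left(2 - \frac{\left(1 - 3\right)^{2}}{20} + \frac{7 \left(1 - 3\right)}{5}\right) + 918} = \frac{1}{\left(2 - \frac{\left(-2\right)^{2}}{20} + \frac{7}{5} \left(-2\right)\right) + 918} = \frac{1}{\left(2 - \frac{1}{5} - \frac{14}{5}\right) + 918} = \frac{1}{-1 + 918} = \frac{1}{917}$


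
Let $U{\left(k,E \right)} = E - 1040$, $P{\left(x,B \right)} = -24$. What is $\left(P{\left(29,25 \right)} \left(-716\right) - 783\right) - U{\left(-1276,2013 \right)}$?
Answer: $15428$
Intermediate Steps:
$U{\left(k,E \right)} = -1040 + E$ ($U{\left(k,E \right)} = E - 1040 = -1040 + E$)
$\left(P{\left(29,25 \right)} \left(-716\right) - 783\right) - U{\left(-1276,2013 \right)} = \left(\left(-24\right) \left(-716\right) - 783\right) - \left(-1040 + 2013\right) = \left(17184 - 783\right) - 973 = 16401 - 973 = 15428$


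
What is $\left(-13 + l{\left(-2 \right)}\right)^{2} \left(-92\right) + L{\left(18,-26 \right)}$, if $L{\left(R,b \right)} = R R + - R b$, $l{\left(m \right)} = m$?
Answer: $-19908$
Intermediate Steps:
$L{\left(R,b \right)} = R^{2} - R b$
$\left(-13 + l{\left(-2 \right)}\right)^{2} \left(-92\right) + L{\left(18,-26 \right)} = \left(-13 - 2\right)^{2} \left(-92\right) + 18 \left(18 - -26\right) = \left(-15\right)^{2} \left(-92\right) + 18 \left(18 + 26\right) = 225 \left(-92\right) + 18 \cdot 44 = -20700 + 792 = -19908$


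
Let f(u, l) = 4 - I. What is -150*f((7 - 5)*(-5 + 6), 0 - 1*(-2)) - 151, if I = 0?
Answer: -751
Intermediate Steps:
f(u, l) = 4 (f(u, l) = 4 - 1*0 = 4 + 0 = 4)
-150*f((7 - 5)*(-5 + 6), 0 - 1*(-2)) - 151 = -150*4 - 151 = -600 - 151 = -751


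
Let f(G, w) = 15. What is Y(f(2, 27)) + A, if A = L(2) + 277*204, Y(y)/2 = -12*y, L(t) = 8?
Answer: 56156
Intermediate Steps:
Y(y) = -24*y (Y(y) = 2*(-12*y) = -24*y)
A = 56516 (A = 8 + 277*204 = 8 + 56508 = 56516)
Y(f(2, 27)) + A = -24*15 + 56516 = -360 + 56516 = 56156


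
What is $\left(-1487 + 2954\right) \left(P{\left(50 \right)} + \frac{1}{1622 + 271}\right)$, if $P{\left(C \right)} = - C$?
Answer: $- \frac{46283361}{631} \approx -73349.0$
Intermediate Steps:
$\left(-1487 + 2954\right) \left(P{\left(50 \right)} + \frac{1}{1622 + 271}\right) = \left(-1487 + 2954\right) \left(\left(-1\right) 50 + \frac{1}{1622 + 271}\right) = 1467 \left(-50 + \frac{1}{1893}\right) = 1467 \left(- \frac{94649}{1893}\right) = - \frac{46283361}{631}$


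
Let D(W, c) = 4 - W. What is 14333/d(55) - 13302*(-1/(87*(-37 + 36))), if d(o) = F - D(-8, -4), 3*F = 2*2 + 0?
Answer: -1388859/928 ≈ -1496.6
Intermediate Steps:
F = 4/3 (F = (2*2 + 0)/3 = (4 + 0)/3 = (1/3)*4 = 4/3 ≈ 1.3333)
d(o) = -32/3 (d(o) = 4/3 - (4 - 1*(-8)) = 4/3 - (4 + 8) = 4/3 - 1*12 = 4/3 - 12 = -32/3)
14333/d(55) - 13302*(-1/(87*(-37 + 36))) = 14333/(-32/3) - 13302*(-1/(87*(-37 + 36))) = 14333*(-3/32) - 13302/((-1*(-87))) = -42999/32 - 13302/87 = -42999/32 - 13302*1/87 = -42999/32 - 4434/29 = -1388859/928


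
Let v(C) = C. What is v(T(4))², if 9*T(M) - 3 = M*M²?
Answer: 4489/81 ≈ 55.420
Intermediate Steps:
T(M) = ⅓ + M³/9 (T(M) = ⅓ + (M*M²)/9 = ⅓ + M³/9)
v(T(4))² = (⅓ + (⅑)*4³)² = (⅓ + (⅑)*64)² = (⅓ + 64/9)² = (67/9)² = 4489/81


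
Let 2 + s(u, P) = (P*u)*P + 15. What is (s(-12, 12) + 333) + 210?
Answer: -1172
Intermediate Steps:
s(u, P) = 13 + u*P² (s(u, P) = -2 + ((P*u)*P + 15) = -2 + (u*P² + 15) = -2 + (15 + u*P²) = 13 + u*P²)
(s(-12, 12) + 333) + 210 = ((13 - 12*12²) + 333) + 210 = ((13 - 12*144) + 333) + 210 = ((13 - 1728) + 333) + 210 = (-1715 + 333) + 210 = -1382 + 210 = -1172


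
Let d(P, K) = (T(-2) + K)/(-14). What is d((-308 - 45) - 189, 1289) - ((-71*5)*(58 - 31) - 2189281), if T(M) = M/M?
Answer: 15391417/7 ≈ 2.1988e+6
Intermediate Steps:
T(M) = 1
d(P, K) = -1/14 - K/14 (d(P, K) = (1 + K)/(-14) = (1 + K)*(-1/14) = -1/14 - K/14)
d((-308 - 45) - 189, 1289) - ((-71*5)*(58 - 31) - 2189281) = (-1/14 - 1/14*1289) - ((-71*5)*(58 - 31) - 2189281) = (-1/14 - 1289/14) - (-355*27 - 2189281) = -645/7 - (-9585 - 2189281) = -645/7 - 1*(-2198866) = -645/7 + 2198866 = 15391417/7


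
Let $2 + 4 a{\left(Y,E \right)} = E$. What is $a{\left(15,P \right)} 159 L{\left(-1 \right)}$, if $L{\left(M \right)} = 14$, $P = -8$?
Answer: $-5565$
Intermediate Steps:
$a{\left(Y,E \right)} = - \frac{1}{2} + \frac{E}{4}$
$a{\left(15,P \right)} 159 L{\left(-1 \right)} = \left(- \frac{1}{2} + \frac{1}{4} \left(-8\right)\right) 159 \cdot 14 = \left(- \frac{1}{2} - 2\right) 159 \cdot 14 = \left(- \frac{5}{2}\right) 159 \cdot 14 = \left(- \frac{795}{2}\right) 14 = -5565$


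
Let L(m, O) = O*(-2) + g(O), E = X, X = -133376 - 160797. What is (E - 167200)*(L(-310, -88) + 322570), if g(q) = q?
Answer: -148865689434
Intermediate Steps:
X = -294173
E = -294173
L(m, O) = -O (L(m, O) = O*(-2) + O = -2*O + O = -O)
(E - 167200)*(L(-310, -88) + 322570) = (-294173 - 167200)*(-1*(-88) + 322570) = -461373*(88 + 322570) = -461373*322658 = -148865689434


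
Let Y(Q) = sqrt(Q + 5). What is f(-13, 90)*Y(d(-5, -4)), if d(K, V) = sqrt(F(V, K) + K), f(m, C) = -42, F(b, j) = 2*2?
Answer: -42*sqrt(5 + I) ≈ -94.379 - 9.3453*I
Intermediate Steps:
F(b, j) = 4
d(K, V) = sqrt(4 + K)
Y(Q) = sqrt(5 + Q)
f(-13, 90)*Y(d(-5, -4)) = -42*sqrt(5 + sqrt(4 - 5)) = -42*sqrt(5 + sqrt(-1)) = -42*sqrt(5 + I)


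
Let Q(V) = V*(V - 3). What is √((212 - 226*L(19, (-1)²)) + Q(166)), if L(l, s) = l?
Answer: 8*√359 ≈ 151.58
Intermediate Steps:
Q(V) = V*(-3 + V)
√((212 - 226*L(19, (-1)²)) + Q(166)) = √((212 - 226*19) + 166*(-3 + 166)) = √((212 - 4294) + 166*163) = √(-4082 + 27058) = √22976 = 8*√359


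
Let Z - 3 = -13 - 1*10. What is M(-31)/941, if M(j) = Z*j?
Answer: 620/941 ≈ 0.65887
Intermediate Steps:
Z = -20 (Z = 3 + (-13 - 1*10) = 3 + (-13 - 10) = 3 - 23 = -20)
M(j) = -20*j
M(-31)/941 = -20*(-31)/941 = 620*(1/941) = 620/941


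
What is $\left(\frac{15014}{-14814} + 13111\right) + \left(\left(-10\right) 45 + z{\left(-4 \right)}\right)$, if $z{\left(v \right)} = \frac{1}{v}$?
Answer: $\frac{375082673}{29628} \approx 12660.0$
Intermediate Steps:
$\left(\frac{15014}{-14814} + 13111\right) + \left(\left(-10\right) 45 + z{\left(-4 \right)}\right) = \left(\frac{15014}{-14814} + 13111\right) + \left(\left(-10\right) 45 + \frac{1}{-4}\right) = \left(15014 \left(- \frac{1}{14814}\right) + 13111\right) - \frac{1801}{4} = \left(- \frac{7507}{7407} + 13111\right) - \frac{1801}{4} = \frac{97105670}{7407} - \frac{1801}{4} = \frac{375082673}{29628}$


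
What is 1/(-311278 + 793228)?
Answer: 1/481950 ≈ 2.0749e-6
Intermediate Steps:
1/(-311278 + 793228) = 1/481950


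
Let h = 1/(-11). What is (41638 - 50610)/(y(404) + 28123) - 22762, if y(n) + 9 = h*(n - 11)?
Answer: -7030392774/308861 ≈ -22762.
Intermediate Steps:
h = -1/11 ≈ -0.090909
y(n) = -8 - n/11 (y(n) = -9 - (n - 11)/11 = -9 - (-11 + n)/11 = -9 + (1 - n/11) = -8 - n/11)
(41638 - 50610)/(y(404) + 28123) - 22762 = (41638 - 50610)/((-8 - 1/11*404) + 28123) - 22762 = -8972/((-8 - 404/11) + 28123) - 22762 = -8972/(-492/11 + 28123) - 22762 = -8972/308861/11 - 22762 = -8972*11/308861 - 22762 = -98692/308861 - 22762 = -7030392774/308861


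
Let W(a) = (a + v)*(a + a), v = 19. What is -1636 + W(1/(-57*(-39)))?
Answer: -8084584168/4941729 ≈ -1636.0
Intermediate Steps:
W(a) = 2*a*(19 + a) (W(a) = (a + 19)*(a + a) = (19 + a)*(2*a) = 2*a*(19 + a))
-1636 + W(1/(-57*(-39))) = -1636 + 2*(1/(-57*(-39)))*(19 + 1/(-57*(-39))) = -1636 + 2*(-1/57*(-1/39))*(19 - 1/57*(-1/39)) = -1636 + 2*(1/2223)*(19 + 1/2223) = -1636 + 2*(1/2223)*(42238/2223) = -1636 + 84476/4941729 = -8084584168/4941729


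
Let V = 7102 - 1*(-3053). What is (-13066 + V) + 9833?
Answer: 6922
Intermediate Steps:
V = 10155 (V = 7102 + 3053 = 10155)
(-13066 + V) + 9833 = (-13066 + 10155) + 9833 = -2911 + 9833 = 6922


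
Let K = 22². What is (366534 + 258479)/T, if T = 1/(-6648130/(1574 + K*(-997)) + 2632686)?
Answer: 395714532032942911/240487 ≈ 1.6455e+12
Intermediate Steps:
K = 484
T = 240487/633130082147 (T = 1/(-6648130/(1574 + 484*(-997)) + 2632686) = 1/(-6648130/(1574 - 482548) + 2632686) = 1/(-6648130/(-480974) + 2632686) = 1/(-6648130*(-1/480974) + 2632686) = 1/(3324065/240487 + 2632686) = 1/(633130082147/240487) = 240487/633130082147 ≈ 3.7984e-7)
(366534 + 258479)/T = (366534 + 258479)/(240487/633130082147) = 625013*(633130082147/240487) = 395714532032942911/240487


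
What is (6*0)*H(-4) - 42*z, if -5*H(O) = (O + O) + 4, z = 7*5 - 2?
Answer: -1386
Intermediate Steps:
z = 33 (z = 35 - 2 = 33)
H(O) = -⅘ - 2*O/5 (H(O) = -((O + O) + 4)/5 = -(2*O + 4)/5 = -(4 + 2*O)/5 = -⅘ - 2*O/5)
(6*0)*H(-4) - 42*z = (6*0)*(-⅘ - ⅖*(-4)) - 42*33 = 0*(-⅘ + 8/5) - 1386 = 0*(⅘) - 1386 = 0 - 1386 = -1386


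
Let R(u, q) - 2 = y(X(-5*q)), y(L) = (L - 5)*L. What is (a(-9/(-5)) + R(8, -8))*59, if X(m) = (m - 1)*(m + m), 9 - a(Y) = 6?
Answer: 573409495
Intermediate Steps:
a(Y) = 3 (a(Y) = 9 - 1*6 = 9 - 6 = 3)
X(m) = 2*m*(-1 + m) (X(m) = (-1 + m)*(2*m) = 2*m*(-1 + m))
y(L) = L*(-5 + L) (y(L) = (-5 + L)*L = L*(-5 + L))
R(u, q) = 2 - 10*q*(-1 - 5*q)*(-5 - 10*q*(-1 - 5*q)) (R(u, q) = 2 + (2*(-5*q)*(-1 - 5*q))*(-5 + 2*(-5*q)*(-1 - 5*q)) = 2 + (-10*q*(-1 - 5*q))*(-5 - 10*q*(-1 - 5*q)) = 2 - 10*q*(-1 - 5*q)*(-5 - 10*q*(-1 - 5*q)))
(a(-9/(-5)) + R(8, -8))*59 = (3 + (2 - 150*(-8)² - 50*(-8) + 1000*(-8)³ + 2500*(-8)⁴))*59 = (3 + (2 - 150*64 + 400 + 1000*(-512) + 2500*4096))*59 = (3 + (2 - 9600 + 400 - 512000 + 10240000))*59 = (3 + 9718802)*59 = 9718805*59 = 573409495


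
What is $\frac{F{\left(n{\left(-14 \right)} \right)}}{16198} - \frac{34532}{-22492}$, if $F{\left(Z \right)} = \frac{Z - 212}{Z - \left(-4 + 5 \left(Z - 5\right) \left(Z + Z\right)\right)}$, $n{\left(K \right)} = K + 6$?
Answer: $\frac{36497853439}{23772233394} \approx 1.5353$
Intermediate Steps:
$n{\left(K \right)} = 6 + K$
$F{\left(Z \right)} = \frac{-212 + Z}{4 + Z - 10 Z \left(-5 + Z\right)}$ ($F{\left(Z \right)} = \frac{-212 + Z}{Z - \left(-4 + 5 \left(-5 + Z\right) 2 Z\right)} = \frac{-212 + Z}{Z - \left(-4 + 5 \cdot 2 Z \left(-5 + Z\right)\right)} = \frac{-212 + Z}{Z - \left(-4 + 10 Z \left(-5 + Z\right)\right)} = \frac{-212 + Z}{4 + Z - 10 Z \left(-5 + Z\right)}$)
$\frac{F{\left(n{\left(-14 \right)} \right)}}{16198} - \frac{34532}{-22492} = \frac{\frac{1}{4 - 10 \left(6 - 14\right)^{2} + 51 \left(6 - 14\right)} \left(-212 + \left(6 - 14\right)\right)}{16198} - \frac{34532}{-22492} = \frac{-212 - 8}{4 - 10 \left(-8\right)^{2} + 51 \left(-8\right)} \frac{1}{16198} - - \frac{8633}{5623} = \frac{1}{4 - 640 - 408} \left(-220\right) \frac{1}{16198} + \frac{8633}{5623} = \frac{1}{-1044} \left(-220\right) \frac{1}{16198} + \frac{8633}{5623} = \left(- \frac{1}{1044}\right) \left(-220\right) \frac{1}{16198} + \frac{8633}{5623} = \frac{55}{261} \cdot \frac{1}{16198} + \frac{8633}{5623} = \frac{55}{4227678} + \frac{8633}{5623} = \frac{36497853439}{23772233394}$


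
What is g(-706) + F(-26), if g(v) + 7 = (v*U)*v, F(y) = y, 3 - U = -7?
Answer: 4984327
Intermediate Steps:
U = 10 (U = 3 - 1*(-7) = 3 + 7 = 10)
g(v) = -7 + 10*v² (g(v) = -7 + (v*10)*v = -7 + (10*v)*v = -7 + 10*v²)
g(-706) + F(-26) = (-7 + 10*(-706)²) - 26 = (-7 + 10*498436) - 26 = (-7 + 4984360) - 26 = 4984353 - 26 = 4984327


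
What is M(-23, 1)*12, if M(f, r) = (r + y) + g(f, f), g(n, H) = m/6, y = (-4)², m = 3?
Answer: 210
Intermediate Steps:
y = 16
g(n, H) = ½ (g(n, H) = 3/6 = 3*(⅙) = ½)
M(f, r) = 33/2 + r (M(f, r) = (r + 16) + ½ = (16 + r) + ½ = 33/2 + r)
M(-23, 1)*12 = (33/2 + 1)*12 = (35/2)*12 = 210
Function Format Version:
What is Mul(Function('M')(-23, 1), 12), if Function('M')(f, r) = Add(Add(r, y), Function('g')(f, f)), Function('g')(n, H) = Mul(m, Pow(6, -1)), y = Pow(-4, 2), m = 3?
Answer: 210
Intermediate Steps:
y = 16
Function('g')(n, H) = Rational(1, 2) (Function('g')(n, H) = Mul(3, Pow(6, -1)) = Mul(3, Rational(1, 6)) = Rational(1, 2))
Function('M')(f, r) = Add(Rational(33, 2), r) (Function('M')(f, r) = Add(Add(r, 16), Rational(1, 2)) = Add(Add(16, r), Rational(1, 2)) = Add(Rational(33, 2), r))
Mul(Function('M')(-23, 1), 12) = Mul(Add(Rational(33, 2), 1), 12) = Mul(Rational(35, 2), 12) = 210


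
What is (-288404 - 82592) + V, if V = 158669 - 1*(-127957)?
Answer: -84370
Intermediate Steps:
V = 286626 (V = 158669 + 127957 = 286626)
(-288404 - 82592) + V = (-288404 - 82592) + 286626 = -370996 + 286626 = -84370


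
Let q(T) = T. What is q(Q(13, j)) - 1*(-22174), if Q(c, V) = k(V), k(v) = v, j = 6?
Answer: 22180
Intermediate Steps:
Q(c, V) = V
q(Q(13, j)) - 1*(-22174) = 6 - 1*(-22174) = 6 + 22174 = 22180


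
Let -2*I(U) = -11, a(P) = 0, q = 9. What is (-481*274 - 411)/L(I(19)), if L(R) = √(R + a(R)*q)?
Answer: -132205*√22/11 ≈ -56372.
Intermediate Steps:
I(U) = 11/2 (I(U) = -½*(-11) = 11/2)
L(R) = √R (L(R) = √(R + 0*9) = √(R + 0) = √R)
(-481*274 - 411)/L(I(19)) = (-481*274 - 411)/(√(11/2)) = (-131794 - 411)/((√22/2)) = -132205*√22/11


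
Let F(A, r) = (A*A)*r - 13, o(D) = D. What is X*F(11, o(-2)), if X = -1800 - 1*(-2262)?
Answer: -117810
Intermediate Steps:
F(A, r) = -13 + r*A² (F(A, r) = A²*r - 13 = r*A² - 13 = -13 + r*A²)
X = 462 (X = -1800 + 2262 = 462)
X*F(11, o(-2)) = 462*(-13 - 2*11²) = 462*(-13 - 2*121) = 462*(-13 - 242) = 462*(-255) = -117810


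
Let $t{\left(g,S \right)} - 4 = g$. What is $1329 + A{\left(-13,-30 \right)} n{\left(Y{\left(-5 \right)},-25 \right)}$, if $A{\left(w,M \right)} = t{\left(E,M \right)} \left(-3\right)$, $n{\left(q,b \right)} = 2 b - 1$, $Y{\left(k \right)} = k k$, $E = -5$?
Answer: $1176$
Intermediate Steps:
$t{\left(g,S \right)} = 4 + g$
$Y{\left(k \right)} = k^{2}$
$n{\left(q,b \right)} = -1 + 2 b$
$A{\left(w,M \right)} = 3$ ($A{\left(w,M \right)} = \left(4 - 5\right) \left(-3\right) = \left(-1\right) \left(-3\right) = 3$)
$1329 + A{\left(-13,-30 \right)} n{\left(Y{\left(-5 \right)},-25 \right)} = 1329 + 3 \left(-1 + 2 \left(-25\right)\right) = 1329 + 3 \left(-1 - 50\right) = 1329 + 3 \left(-51\right) = 1329 - 153 = 1176$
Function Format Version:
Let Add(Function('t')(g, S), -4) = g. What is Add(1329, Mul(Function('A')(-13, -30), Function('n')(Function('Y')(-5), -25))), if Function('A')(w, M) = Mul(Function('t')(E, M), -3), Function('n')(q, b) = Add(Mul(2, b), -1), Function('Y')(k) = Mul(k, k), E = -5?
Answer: 1176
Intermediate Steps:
Function('t')(g, S) = Add(4, g)
Function('Y')(k) = Pow(k, 2)
Function('n')(q, b) = Add(-1, Mul(2, b))
Function('A')(w, M) = 3 (Function('A')(w, M) = Mul(Add(4, -5), -3) = Mul(-1, -3) = 3)
Add(1329, Mul(Function('A')(-13, -30), Function('n')(Function('Y')(-5), -25))) = Add(1329, Mul(3, Add(-1, Mul(2, -25)))) = Add(1329, Mul(3, Add(-1, -50))) = Add(1329, Mul(3, -51)) = Add(1329, -153) = 1176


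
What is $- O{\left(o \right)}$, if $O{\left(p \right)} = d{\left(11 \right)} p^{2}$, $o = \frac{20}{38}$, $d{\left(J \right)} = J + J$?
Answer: $- \frac{2200}{361} \approx -6.0942$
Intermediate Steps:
$d{\left(J \right)} = 2 J$
$o = \frac{10}{19}$ ($o = 20 \cdot \frac{1}{38} = \frac{10}{19} \approx 0.52632$)
$O{\left(p \right)} = 22 p^{2}$ ($O{\left(p \right)} = 2 \cdot 11 p^{2} = 22 p^{2}$)
$- O{\left(o \right)} = - 22 \left(\frac{10}{19}\right)^{2} = - \frac{22 \cdot 100}{361} = \left(-1\right) \frac{2200}{361} = - \frac{2200}{361}$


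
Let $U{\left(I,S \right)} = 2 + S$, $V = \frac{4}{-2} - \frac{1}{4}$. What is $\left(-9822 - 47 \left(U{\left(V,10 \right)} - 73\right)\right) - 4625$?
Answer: $-11580$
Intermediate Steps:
$V = - \frac{9}{4}$ ($V = 4 \left(- \frac{1}{2}\right) - \frac{1}{4} = -2 - \frac{1}{4} = - \frac{9}{4} \approx -2.25$)
$\left(-9822 - 47 \left(U{\left(V,10 \right)} - 73\right)\right) - 4625 = \left(-9822 - 47 \left(\left(2 + 10\right) - 73\right)\right) - 4625 = \left(-9822 - 47 \left(12 - 73\right)\right) - 4625 = \left(-9822 - -2867\right) - 4625 = \left(-9822 + 2867\right) - 4625 = -6955 - 4625 = -11580$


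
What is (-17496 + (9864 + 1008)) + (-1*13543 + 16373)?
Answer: -3794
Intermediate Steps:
(-17496 + (9864 + 1008)) + (-1*13543 + 16373) = (-17496 + 10872) + (-13543 + 16373) = -6624 + 2830 = -3794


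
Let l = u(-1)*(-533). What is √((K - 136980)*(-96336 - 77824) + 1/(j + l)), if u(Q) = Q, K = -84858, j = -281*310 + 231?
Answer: √3556180411943401814/9594 ≈ 1.9656e+5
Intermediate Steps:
j = -86879 (j = -87110 + 231 = -86879)
l = 533 (l = -1*(-533) = 533)
√((K - 136980)*(-96336 - 77824) + 1/(j + l)) = √((-84858 - 136980)*(-96336 - 77824) + 1/(-86879 + 533)) = √(-221838*(-174160) + 1/(-86346)) = √(38635306080 - 1/86346) = √(3336004138783679/86346) = √3556180411943401814/9594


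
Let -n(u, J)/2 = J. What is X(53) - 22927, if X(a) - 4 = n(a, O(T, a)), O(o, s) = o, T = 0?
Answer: -22923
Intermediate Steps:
n(u, J) = -2*J
X(a) = 4 (X(a) = 4 - 2*0 = 4 + 0 = 4)
X(53) - 22927 = 4 - 22927 = -22923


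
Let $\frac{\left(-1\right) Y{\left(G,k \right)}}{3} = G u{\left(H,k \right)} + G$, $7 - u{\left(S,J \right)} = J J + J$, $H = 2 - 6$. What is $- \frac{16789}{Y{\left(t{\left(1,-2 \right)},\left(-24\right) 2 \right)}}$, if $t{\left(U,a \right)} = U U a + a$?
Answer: $\frac{16789}{26976} \approx 0.62237$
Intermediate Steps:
$H = -4$ ($H = 2 - 6 = -4$)
$u{\left(S,J \right)} = 7 - J - J^{2}$ ($u{\left(S,J \right)} = 7 - \left(J J + J\right) = 7 - \left(J^{2} + J\right) = 7 - \left(J + J^{2}\right) = 7 - J - J^{2}$)
$t{\left(U,a \right)} = a + a U^{2}$ ($t{\left(U,a \right)} = U^{2} a + a = a U^{2} + a = a + a U^{2}$)
$Y{\left(G,k \right)} = - 3 G - 3 G \left(7 - k - k^{2}\right)$ ($Y{\left(G,k \right)} = - 3 \left(G \left(7 - k - k^{2}\right) + G\right) = - 3 \left(G + G \left(7 - k - k^{2}\right)\right) = - 3 G - 3 G \left(7 - k - k^{2}\right)$)
$- \frac{16789}{Y{\left(t{\left(1,-2 \right)},\left(-24\right) 2 \right)}} = - \frac{16789}{3 \left(- 2 \left(1 + 1^{2}\right)\right) \left(-8 - 48 + \left(\left(-24\right) 2\right)^{2}\right)} = - \frac{16789}{3 \left(- 2 \left(1 + 1\right)\right) \left(-8 - 48 + \left(-48\right)^{2}\right)} = - \frac{16789}{3 \left(\left(-2\right) 2\right) \left(-8 - 48 + 2304\right)} = - \frac{16789}{3 \left(-4\right) 2248} = - \frac{16789}{-26976} = \left(-16789\right) \left(- \frac{1}{26976}\right) = \frac{16789}{26976}$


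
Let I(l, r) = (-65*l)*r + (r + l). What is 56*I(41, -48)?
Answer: 7163128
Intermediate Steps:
I(l, r) = l + r - 65*l*r (I(l, r) = -65*l*r + (l + r) = l + r - 65*l*r)
56*I(41, -48) = 56*(41 - 48 - 65*41*(-48)) = 56*(41 - 48 + 127920) = 56*127913 = 7163128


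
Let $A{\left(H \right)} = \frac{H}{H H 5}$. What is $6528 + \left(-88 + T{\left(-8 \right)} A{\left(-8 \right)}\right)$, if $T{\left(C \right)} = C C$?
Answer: $\frac{32192}{5} \approx 6438.4$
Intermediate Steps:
$T{\left(C \right)} = C^{2}$
$A{\left(H \right)} = \frac{1}{5 H}$ ($A{\left(H \right)} = \frac{H}{H^{2} \cdot 5} = \frac{H}{5 H^{2}} = H \frac{1}{5 H^{2}} = \frac{1}{5 H}$)
$6528 + \left(-88 + T{\left(-8 \right)} A{\left(-8 \right)}\right) = 6528 - \left(88 - \left(-8\right)^{2} \frac{1}{5 \left(-8\right)}\right) = 6528 - \left(88 - 64 \cdot \frac{1}{5} \left(- \frac{1}{8}\right)\right) = 6528 + \left(-88 + 64 \left(- \frac{1}{40}\right)\right) = 6528 - \frac{448}{5} = \frac{32192}{5}$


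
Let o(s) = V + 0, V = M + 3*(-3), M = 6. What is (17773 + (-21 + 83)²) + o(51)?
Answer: 21614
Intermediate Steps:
V = -3 (V = 6 + 3*(-3) = 6 - 9 = -3)
o(s) = -3 (o(s) = -3 + 0 = -3)
(17773 + (-21 + 83)²) + o(51) = (17773 + (-21 + 83)²) - 3 = (17773 + 62²) - 3 = (17773 + 3844) - 3 = 21617 - 3 = 21614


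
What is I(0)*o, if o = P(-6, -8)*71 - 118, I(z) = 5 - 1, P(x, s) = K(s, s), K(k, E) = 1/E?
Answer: -1015/2 ≈ -507.50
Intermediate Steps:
P(x, s) = 1/s
I(z) = 4
o = -1015/8 (o = 71/(-8) - 118 = -⅛*71 - 118 = -71/8 - 118 = -1015/8 ≈ -126.88)
I(0)*o = 4*(-1015/8) = -1015/2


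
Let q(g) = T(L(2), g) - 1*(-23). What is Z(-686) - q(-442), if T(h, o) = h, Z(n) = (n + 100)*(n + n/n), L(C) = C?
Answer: 401385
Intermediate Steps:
Z(n) = (1 + n)*(100 + n) (Z(n) = (100 + n)*(n + 1) = (100 + n)*(1 + n) = (1 + n)*(100 + n))
q(g) = 25 (q(g) = 2 - 1*(-23) = 2 + 23 = 25)
Z(-686) - q(-442) = (100 + (-686)**2 + 101*(-686)) - 1*25 = (100 + 470596 - 69286) - 25 = 401410 - 25 = 401385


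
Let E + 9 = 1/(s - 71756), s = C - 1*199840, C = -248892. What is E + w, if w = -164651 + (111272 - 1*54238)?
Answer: -56018041489/520488 ≈ -1.0763e+5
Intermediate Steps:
s = -448732 (s = -248892 - 1*199840 = -248892 - 199840 = -448732)
E = -4684393/520488 (E = -9 + 1/(-448732 - 71756) = -9 + 1/(-520488) = -9 - 1/520488 = -4684393/520488 ≈ -9.0000)
w = -107617 (w = -164651 + (111272 - 54238) = -164651 + 57034 = -107617)
E + w = -4684393/520488 - 107617 = -56018041489/520488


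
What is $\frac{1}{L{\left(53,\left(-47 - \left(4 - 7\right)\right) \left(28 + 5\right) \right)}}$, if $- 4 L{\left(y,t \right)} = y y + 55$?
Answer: $- \frac{1}{716} \approx -0.0013966$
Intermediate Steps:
$L{\left(y,t \right)} = - \frac{55}{4} - \frac{y^{2}}{4}$ ($L{\left(y,t \right)} = - \frac{y y + 55}{4} = - \frac{y^{2} + 55}{4} = - \frac{55 + y^{2}}{4} = - \frac{55}{4} - \frac{y^{2}}{4}$)
$\frac{1}{L{\left(53,\left(-47 - \left(4 - 7\right)\right) \left(28 + 5\right) \right)}} = \frac{1}{- \frac{55}{4} - \frac{53^{2}}{4}} = \frac{1}{- \frac{55}{4} - \frac{2809}{4}} = \frac{1}{-716} = - \frac{1}{716}$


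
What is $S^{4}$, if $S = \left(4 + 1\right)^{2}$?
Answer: $390625$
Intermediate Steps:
$S = 25$ ($S = 5^{2} = 25$)
$S^{4} = 25^{4} = 390625$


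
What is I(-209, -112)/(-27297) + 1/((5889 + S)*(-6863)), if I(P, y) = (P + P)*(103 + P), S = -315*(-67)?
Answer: -2736164073491/1685679120378 ≈ -1.6232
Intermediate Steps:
S = 21105
I(P, y) = 2*P*(103 + P) (I(P, y) = (2*P)*(103 + P) = 2*P*(103 + P))
I(-209, -112)/(-27297) + 1/((5889 + S)*(-6863)) = (2*(-209)*(103 - 209))/(-27297) + 1/((5889 + 21105)*(-6863)) = (2*(-209)*(-106))*(-1/27297) - 1/6863/26994 = 44308*(-1/27297) + (1/26994)*(-1/6863) = -44308/27297 - 1/185259822 = -2736164073491/1685679120378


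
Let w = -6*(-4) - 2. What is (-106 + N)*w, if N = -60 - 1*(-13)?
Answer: -3366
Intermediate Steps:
N = -47 (N = -60 + 13 = -47)
w = 22 (w = 24 - 2 = 22)
(-106 + N)*w = (-106 - 47)*22 = -153*22 = -3366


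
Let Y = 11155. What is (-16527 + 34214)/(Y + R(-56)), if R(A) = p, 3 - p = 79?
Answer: 17687/11079 ≈ 1.5964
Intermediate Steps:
p = -76 (p = 3 - 1*79 = 3 - 79 = -76)
R(A) = -76
(-16527 + 34214)/(Y + R(-56)) = (-16527 + 34214)/(11155 - 76) = 17687/11079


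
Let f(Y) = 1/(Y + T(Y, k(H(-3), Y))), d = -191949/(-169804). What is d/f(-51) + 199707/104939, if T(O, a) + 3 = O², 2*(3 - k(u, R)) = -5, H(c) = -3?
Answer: 51337969322145/17819061956 ≈ 2881.1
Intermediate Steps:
k(u, R) = 11/2 (k(u, R) = 3 - ½*(-5) = 3 + 5/2 = 11/2)
T(O, a) = -3 + O²
d = 191949/169804 (d = -191949*(-1/169804) = 191949/169804 ≈ 1.1304)
f(Y) = 1/(-3 + Y + Y²) (f(Y) = 1/(Y + (-3 + Y²)) = 1/(-3 + Y + Y²))
d/f(-51) + 199707/104939 = 191949/(169804*(1/(-3 - 51 + (-51)²))) + 199707/104939 = 191949/(169804*(1/(-3 - 51 + 2601))) + 199707*(1/104939) = 191949/(169804*(1/2547)) + 199707/104939 = (191949/169804)*2547 + 199707/104939 = 488894103/169804 + 199707/104939 = 51337969322145/17819061956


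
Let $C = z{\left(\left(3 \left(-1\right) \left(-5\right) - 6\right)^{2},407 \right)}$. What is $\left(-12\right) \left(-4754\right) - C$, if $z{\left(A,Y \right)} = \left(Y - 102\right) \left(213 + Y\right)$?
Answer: $-132052$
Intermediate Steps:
$z{\left(A,Y \right)} = \left(-102 + Y\right) \left(213 + Y\right)$
$C = 189100$ ($C = -21726 + 407^{2} + 111 \cdot 407 = -21726 + 165649 + 45177 = 189100$)
$\left(-12\right) \left(-4754\right) - C = \left(-12\right) \left(-4754\right) - 189100 = 57048 - 189100 = -132052$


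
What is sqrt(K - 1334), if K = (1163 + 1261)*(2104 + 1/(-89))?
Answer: sqrt(40387078066)/89 ≈ 2258.0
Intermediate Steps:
K = 453906120/89 (K = 2424*(2104 - 1/89) = 2424*(187255/89) = 453906120/89 ≈ 5.1001e+6)
sqrt(K - 1334) = sqrt(453906120/89 - 1334) = sqrt(453787394/89) = sqrt(40387078066)/89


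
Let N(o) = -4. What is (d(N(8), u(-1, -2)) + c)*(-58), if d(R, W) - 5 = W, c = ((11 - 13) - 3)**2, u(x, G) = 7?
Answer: -2146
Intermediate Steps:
c = 25 (c = (-2 - 3)**2 = (-5)**2 = 25)
d(R, W) = 5 + W
(d(N(8), u(-1, -2)) + c)*(-58) = ((5 + 7) + 25)*(-58) = (12 + 25)*(-58) = 37*(-58) = -2146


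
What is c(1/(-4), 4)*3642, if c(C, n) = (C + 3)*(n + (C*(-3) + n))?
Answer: 701085/8 ≈ 87636.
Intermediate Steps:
c(C, n) = (3 + C)*(-3*C + 2*n) (c(C, n) = (3 + C)*(n + (-3*C + n)) = (3 + C)*(n + (n - 3*C)) = (3 + C)*(-3*C + 2*n))
c(1/(-4), 4)*3642 = (-9/(-4) - 3*(1/(-4))² + 6*4 + 2*4/(-4))*3642 = (-9*(-¼) - 3*(-¼)² + 24 + 2*(-¼)*4)*3642 = (9/4 - 3*1/16 + 24 - 2)*3642 = (9/4 - 3/16 + 24 - 2)*3642 = (385/16)*3642 = 701085/8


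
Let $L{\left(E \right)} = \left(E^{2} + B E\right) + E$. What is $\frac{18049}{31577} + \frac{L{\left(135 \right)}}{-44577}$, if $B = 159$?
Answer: $- \frac{1290552}{4010279} \approx -0.32181$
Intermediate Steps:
$L{\left(E \right)} = E^{2} + 160 E$ ($L{\left(E \right)} = \left(E^{2} + 159 E\right) + E = E^{2} + 160 E$)
$\frac{18049}{31577} + \frac{L{\left(135 \right)}}{-44577} = \frac{18049}{31577} + \frac{135 \left(160 + 135\right)}{-44577} = 18049 \cdot \frac{1}{31577} + 135 \cdot 295 \left(- \frac{1}{44577}\right) = \frac{18049}{31577} + 39825 \left(- \frac{1}{44577}\right) = \frac{18049}{31577} - \frac{1475}{1651} = - \frac{1290552}{4010279}$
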